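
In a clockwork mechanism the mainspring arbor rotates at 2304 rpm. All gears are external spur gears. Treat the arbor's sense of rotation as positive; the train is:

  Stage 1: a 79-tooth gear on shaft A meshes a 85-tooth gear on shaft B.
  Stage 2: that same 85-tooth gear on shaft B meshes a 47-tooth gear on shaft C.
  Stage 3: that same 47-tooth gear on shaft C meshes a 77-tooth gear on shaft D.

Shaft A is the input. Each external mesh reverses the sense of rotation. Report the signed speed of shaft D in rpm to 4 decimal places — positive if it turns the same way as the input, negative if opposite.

-2363.8442 rpm (opposite to input, |ω| = 2363.8442 rpm)

Stage 1 [79T→85T]: ω = 2304.0000×79/85 = 2141.3647 rpm, dir flips to −; running = −2141.3647
Stage 2 [85T→47T]: ω = 2141.3647×85/47 = 3872.6809 rpm, dir flips to +; running = +3872.6809
Stage 3 [47T→77T]: ω = 3872.6809×47/77 = 2363.8442 rpm, dir flips to −; running = −2363.8442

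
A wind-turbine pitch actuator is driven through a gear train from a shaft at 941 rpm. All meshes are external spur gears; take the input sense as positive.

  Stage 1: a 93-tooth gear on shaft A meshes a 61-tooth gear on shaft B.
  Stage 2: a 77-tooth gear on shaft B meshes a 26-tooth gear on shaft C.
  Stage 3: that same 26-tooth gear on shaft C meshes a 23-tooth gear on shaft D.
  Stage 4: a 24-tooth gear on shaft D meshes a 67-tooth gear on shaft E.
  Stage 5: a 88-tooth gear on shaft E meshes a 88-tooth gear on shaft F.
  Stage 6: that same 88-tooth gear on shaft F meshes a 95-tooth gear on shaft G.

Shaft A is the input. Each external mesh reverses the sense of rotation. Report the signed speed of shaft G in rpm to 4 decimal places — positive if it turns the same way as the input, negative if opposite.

Stage 1 [93T→61T]: ω = 941.0000×93/61 = 1434.6393 rpm, dir flips to −; running = −1434.6393
Stage 2 [77T→26T]: ω = 1434.6393×77/26 = 4248.7396 rpm, dir flips to +; running = +4248.7396
Stage 3 [26T→23T]: ω = 4248.7396×26/23 = 4802.9230 rpm, dir flips to −; running = −4802.9230
Stage 4 [24T→67T]: ω = 4802.9230×24/67 = 1720.4500 rpm, dir flips to +; running = +1720.4500
Stage 5 [88T→88T]: ω = 1720.4500×88/88 = 1720.4500 rpm, dir flips to −; running = −1720.4500
Stage 6 [88T→95T]: ω = 1720.4500×88/95 = 1593.6800 rpm, dir flips to +; running = +1593.6800

+1593.6800 rpm (same as input, |ω| = 1593.6800 rpm)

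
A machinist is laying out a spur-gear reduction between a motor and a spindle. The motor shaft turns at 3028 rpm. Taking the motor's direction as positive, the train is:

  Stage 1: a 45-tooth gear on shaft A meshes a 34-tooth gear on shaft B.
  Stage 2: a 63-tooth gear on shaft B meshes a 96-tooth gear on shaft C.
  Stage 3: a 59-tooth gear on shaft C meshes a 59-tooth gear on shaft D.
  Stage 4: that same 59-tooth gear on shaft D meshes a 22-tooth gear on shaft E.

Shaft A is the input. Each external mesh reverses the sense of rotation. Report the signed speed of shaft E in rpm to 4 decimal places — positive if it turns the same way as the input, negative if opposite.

Stage 1 [45T→34T]: ω = 3028.0000×45/34 = 4007.6471 rpm, dir flips to −; running = −4007.6471
Stage 2 [63T→96T]: ω = 4007.6471×63/96 = 2630.0184 rpm, dir flips to +; running = +2630.0184
Stage 3 [59T→59T]: ω = 2630.0184×59/59 = 2630.0184 rpm, dir flips to −; running = −2630.0184
Stage 4 [59T→22T]: ω = 2630.0184×59/22 = 7053.2311 rpm, dir flips to +; running = +7053.2311

+7053.2311 rpm (same as input, |ω| = 7053.2311 rpm)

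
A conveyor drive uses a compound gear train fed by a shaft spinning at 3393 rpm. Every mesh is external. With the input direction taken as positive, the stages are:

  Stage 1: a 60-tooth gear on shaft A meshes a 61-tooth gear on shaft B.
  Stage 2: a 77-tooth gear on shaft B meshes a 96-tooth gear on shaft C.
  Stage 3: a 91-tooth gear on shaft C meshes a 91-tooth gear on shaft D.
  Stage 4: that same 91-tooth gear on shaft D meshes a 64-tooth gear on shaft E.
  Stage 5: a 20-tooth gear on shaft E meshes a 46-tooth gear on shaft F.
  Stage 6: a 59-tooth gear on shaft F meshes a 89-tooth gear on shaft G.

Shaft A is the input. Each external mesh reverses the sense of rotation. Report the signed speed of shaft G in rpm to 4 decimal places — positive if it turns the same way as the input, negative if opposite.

+1097.0347 rpm (same as input, |ω| = 1097.0347 rpm)

Stage 1 [60T→61T]: ω = 3393.0000×60/61 = 3337.3770 rpm, dir flips to −; running = −3337.3770
Stage 2 [77T→96T]: ω = 3337.3770×77/96 = 2676.8545 rpm, dir flips to +; running = +2676.8545
Stage 3 [91T→91T]: ω = 2676.8545×91/91 = 2676.8545 rpm, dir flips to −; running = −2676.8545
Stage 4 [91T→64T]: ω = 2676.8545×91/64 = 3806.1525 rpm, dir flips to +; running = +3806.1525
Stage 5 [20T→46T]: ω = 3806.1525×20/46 = 1654.8489 rpm, dir flips to −; running = −1654.8489
Stage 6 [59T→89T]: ω = 1654.8489×59/89 = 1097.0347 rpm, dir flips to +; running = +1097.0347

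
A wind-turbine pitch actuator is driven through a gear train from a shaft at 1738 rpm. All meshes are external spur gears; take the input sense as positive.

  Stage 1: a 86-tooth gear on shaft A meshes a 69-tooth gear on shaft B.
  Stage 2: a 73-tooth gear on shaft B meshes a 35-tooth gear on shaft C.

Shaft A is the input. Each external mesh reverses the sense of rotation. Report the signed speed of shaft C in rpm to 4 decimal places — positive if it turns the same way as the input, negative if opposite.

+4518.0803 rpm (same as input, |ω| = 4518.0803 rpm)

Stage 1 [86T→69T]: ω = 1738.0000×86/69 = 2166.2029 rpm, dir flips to −; running = −2166.2029
Stage 2 [73T→35T]: ω = 2166.2029×73/35 = 4518.0803 rpm, dir flips to +; running = +4518.0803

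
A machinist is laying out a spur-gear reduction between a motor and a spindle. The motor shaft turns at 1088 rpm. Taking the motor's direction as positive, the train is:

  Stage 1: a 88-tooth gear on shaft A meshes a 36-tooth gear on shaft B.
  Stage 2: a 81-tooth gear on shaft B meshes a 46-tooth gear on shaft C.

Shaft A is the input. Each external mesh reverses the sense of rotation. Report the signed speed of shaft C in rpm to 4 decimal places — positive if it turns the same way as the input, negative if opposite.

+4683.1304 rpm (same as input, |ω| = 4683.1304 rpm)

Stage 1 [88T→36T]: ω = 1088.0000×88/36 = 2659.5556 rpm, dir flips to −; running = −2659.5556
Stage 2 [81T→46T]: ω = 2659.5556×81/46 = 4683.1304 rpm, dir flips to +; running = +4683.1304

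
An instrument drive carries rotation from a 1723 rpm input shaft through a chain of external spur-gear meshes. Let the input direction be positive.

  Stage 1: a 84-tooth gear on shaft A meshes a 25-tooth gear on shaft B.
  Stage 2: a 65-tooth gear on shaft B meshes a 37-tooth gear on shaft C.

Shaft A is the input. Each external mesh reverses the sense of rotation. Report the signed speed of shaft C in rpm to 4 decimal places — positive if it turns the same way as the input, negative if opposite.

+10170.3568 rpm (same as input, |ω| = 10170.3568 rpm)

Stage 1 [84T→25T]: ω = 1723.0000×84/25 = 5789.2800 rpm, dir flips to −; running = −5789.2800
Stage 2 [65T→37T]: ω = 5789.2800×65/37 = 10170.3568 rpm, dir flips to +; running = +10170.3568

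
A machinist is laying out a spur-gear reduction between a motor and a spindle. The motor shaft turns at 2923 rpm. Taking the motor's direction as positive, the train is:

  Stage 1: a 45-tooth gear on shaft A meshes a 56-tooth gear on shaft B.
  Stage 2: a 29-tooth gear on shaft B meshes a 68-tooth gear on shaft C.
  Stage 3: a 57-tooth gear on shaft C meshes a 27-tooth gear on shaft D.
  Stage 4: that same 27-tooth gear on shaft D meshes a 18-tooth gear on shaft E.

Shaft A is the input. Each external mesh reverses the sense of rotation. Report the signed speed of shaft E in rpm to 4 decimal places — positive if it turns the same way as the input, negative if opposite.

Stage 1 [45T→56T]: ω = 2923.0000×45/56 = 2348.8393 rpm, dir flips to −; running = −2348.8393
Stage 2 [29T→68T]: ω = 2348.8393×29/68 = 1001.7109 rpm, dir flips to +; running = +1001.7109
Stage 3 [57T→27T]: ω = 1001.7109×57/27 = 2114.7230 rpm, dir flips to −; running = −2114.7230
Stage 4 [27T→18T]: ω = 2114.7230×27/18 = 3172.0844 rpm, dir flips to +; running = +3172.0844

+3172.0844 rpm (same as input, |ω| = 3172.0844 rpm)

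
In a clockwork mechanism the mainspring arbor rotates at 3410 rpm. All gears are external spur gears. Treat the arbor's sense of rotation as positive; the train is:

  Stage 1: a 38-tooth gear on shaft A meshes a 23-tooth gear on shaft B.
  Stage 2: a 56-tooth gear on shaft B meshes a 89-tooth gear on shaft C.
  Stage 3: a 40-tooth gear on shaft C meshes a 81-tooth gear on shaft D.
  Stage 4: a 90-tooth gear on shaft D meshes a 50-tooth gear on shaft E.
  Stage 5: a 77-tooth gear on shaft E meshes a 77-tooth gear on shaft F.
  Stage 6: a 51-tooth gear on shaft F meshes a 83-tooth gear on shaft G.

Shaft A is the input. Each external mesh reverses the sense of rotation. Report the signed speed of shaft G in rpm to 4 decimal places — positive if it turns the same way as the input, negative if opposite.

+1936.1889 rpm (same as input, |ω| = 1936.1889 rpm)

Stage 1 [38T→23T]: ω = 3410.0000×38/23 = 5633.9130 rpm, dir flips to −; running = −5633.9130
Stage 2 [56T→89T]: ω = 5633.9130×56/89 = 3544.9340 rpm, dir flips to +; running = +3544.9340
Stage 3 [40T→81T]: ω = 3544.9340×40/81 = 1750.5847 rpm, dir flips to −; running = −1750.5847
Stage 4 [90T→50T]: ω = 1750.5847×90/50 = 3151.0525 rpm, dir flips to +; running = +3151.0525
Stage 5 [77T→77T]: ω = 3151.0525×77/77 = 3151.0525 rpm, dir flips to −; running = −3151.0525
Stage 6 [51T→83T]: ω = 3151.0525×51/83 = 1936.1889 rpm, dir flips to +; running = +1936.1889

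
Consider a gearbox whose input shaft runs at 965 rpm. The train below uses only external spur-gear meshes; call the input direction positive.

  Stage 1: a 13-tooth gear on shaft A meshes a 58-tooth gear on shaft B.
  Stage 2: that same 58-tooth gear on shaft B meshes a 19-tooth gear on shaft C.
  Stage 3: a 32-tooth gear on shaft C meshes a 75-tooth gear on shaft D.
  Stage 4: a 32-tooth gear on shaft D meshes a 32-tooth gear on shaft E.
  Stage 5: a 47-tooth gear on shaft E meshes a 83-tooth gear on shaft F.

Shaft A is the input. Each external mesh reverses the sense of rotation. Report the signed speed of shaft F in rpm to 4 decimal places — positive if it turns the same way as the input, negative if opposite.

Stage 1 [13T→58T]: ω = 965.0000×13/58 = 216.2931 rpm, dir flips to −; running = −216.2931
Stage 2 [58T→19T]: ω = 216.2931×58/19 = 660.2632 rpm, dir flips to +; running = +660.2632
Stage 3 [32T→75T]: ω = 660.2632×32/75 = 281.7123 rpm, dir flips to −; running = −281.7123
Stage 4 [32T→32T]: ω = 281.7123×32/32 = 281.7123 rpm, dir flips to +; running = +281.7123
Stage 5 [47T→83T]: ω = 281.7123×47/83 = 159.5238 rpm, dir flips to −; running = −159.5238

-159.5238 rpm (opposite to input, |ω| = 159.5238 rpm)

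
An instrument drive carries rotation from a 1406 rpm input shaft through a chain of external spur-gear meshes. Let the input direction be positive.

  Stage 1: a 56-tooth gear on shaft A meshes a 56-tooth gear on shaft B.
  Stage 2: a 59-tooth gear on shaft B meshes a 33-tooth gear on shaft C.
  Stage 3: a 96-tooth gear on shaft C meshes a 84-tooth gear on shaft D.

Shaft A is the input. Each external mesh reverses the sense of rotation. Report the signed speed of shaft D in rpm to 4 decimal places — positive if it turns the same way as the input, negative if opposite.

Stage 1 [56T→56T]: ω = 1406.0000×56/56 = 1406.0000 rpm, dir flips to −; running = −1406.0000
Stage 2 [59T→33T]: ω = 1406.0000×59/33 = 2513.7576 rpm, dir flips to +; running = +2513.7576
Stage 3 [96T→84T]: ω = 2513.7576×96/84 = 2872.8658 rpm, dir flips to −; running = −2872.8658

-2872.8658 rpm (opposite to input, |ω| = 2872.8658 rpm)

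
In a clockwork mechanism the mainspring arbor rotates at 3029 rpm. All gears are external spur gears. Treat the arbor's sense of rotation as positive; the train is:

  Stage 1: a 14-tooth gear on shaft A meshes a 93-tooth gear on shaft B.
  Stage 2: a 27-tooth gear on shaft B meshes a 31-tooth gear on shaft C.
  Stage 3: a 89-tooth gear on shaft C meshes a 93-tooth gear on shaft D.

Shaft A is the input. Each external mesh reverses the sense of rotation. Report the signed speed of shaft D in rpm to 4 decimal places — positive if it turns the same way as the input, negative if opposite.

-380.0612 rpm (opposite to input, |ω| = 380.0612 rpm)

Stage 1 [14T→93T]: ω = 3029.0000×14/93 = 455.9785 rpm, dir flips to −; running = −455.9785
Stage 2 [27T→31T]: ω = 455.9785×27/31 = 397.1426 rpm, dir flips to +; running = +397.1426
Stage 3 [89T→93T]: ω = 397.1426×89/93 = 380.0612 rpm, dir flips to −; running = −380.0612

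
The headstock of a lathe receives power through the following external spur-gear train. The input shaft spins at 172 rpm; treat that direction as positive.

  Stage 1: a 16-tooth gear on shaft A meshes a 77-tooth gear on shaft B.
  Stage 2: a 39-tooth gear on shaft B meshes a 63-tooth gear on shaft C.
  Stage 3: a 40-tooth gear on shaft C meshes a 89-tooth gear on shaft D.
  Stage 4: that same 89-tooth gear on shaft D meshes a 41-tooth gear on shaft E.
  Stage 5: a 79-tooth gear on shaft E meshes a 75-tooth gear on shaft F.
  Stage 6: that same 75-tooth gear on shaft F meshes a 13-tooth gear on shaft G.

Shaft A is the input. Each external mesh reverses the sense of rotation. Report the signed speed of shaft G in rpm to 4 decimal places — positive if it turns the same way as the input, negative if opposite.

Stage 1 [16T→77T]: ω = 172.0000×16/77 = 35.7403 rpm, dir flips to −; running = −35.7403
Stage 2 [39T→63T]: ω = 35.7403×39/63 = 22.1249 rpm, dir flips to +; running = +22.1249
Stage 3 [40T→89T]: ω = 22.1249×40/89 = 9.9438 rpm, dir flips to −; running = −9.9438
Stage 4 [89T→41T]: ω = 9.9438×89/41 = 21.5853 rpm, dir flips to +; running = +21.5853
Stage 5 [79T→75T]: ω = 21.5853×79/75 = 22.7365 rpm, dir flips to −; running = −22.7365
Stage 6 [75T→13T]: ω = 22.7365×75/13 = 131.1721 rpm, dir flips to +; running = +131.1721

+131.1721 rpm (same as input, |ω| = 131.1721 rpm)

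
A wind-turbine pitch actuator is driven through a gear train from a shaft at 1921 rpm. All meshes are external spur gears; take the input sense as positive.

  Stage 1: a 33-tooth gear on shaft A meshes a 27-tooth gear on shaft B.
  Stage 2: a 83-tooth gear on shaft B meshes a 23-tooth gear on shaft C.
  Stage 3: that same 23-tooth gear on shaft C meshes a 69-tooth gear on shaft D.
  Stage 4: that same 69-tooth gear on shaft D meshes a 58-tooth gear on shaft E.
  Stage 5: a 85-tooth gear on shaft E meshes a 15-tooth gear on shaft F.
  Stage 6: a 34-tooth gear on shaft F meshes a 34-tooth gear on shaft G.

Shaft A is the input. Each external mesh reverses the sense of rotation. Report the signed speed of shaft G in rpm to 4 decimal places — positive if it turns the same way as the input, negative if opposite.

Stage 1 [33T→27T]: ω = 1921.0000×33/27 = 2347.8889 rpm, dir flips to −; running = −2347.8889
Stage 2 [83T→23T]: ω = 2347.8889×83/23 = 8472.8164 rpm, dir flips to +; running = +8472.8164
Stage 3 [23T→69T]: ω = 8472.8164×23/69 = 2824.2721 rpm, dir flips to −; running = −2824.2721
Stage 4 [69T→58T]: ω = 2824.2721×69/58 = 3359.9100 rpm, dir flips to +; running = +3359.9100
Stage 5 [85T→15T]: ω = 3359.9100×85/15 = 19039.4898 rpm, dir flips to −; running = −19039.4898
Stage 6 [34T→34T]: ω = 19039.4898×34/34 = 19039.4898 rpm, dir flips to +; running = +19039.4898

+19039.4898 rpm (same as input, |ω| = 19039.4898 rpm)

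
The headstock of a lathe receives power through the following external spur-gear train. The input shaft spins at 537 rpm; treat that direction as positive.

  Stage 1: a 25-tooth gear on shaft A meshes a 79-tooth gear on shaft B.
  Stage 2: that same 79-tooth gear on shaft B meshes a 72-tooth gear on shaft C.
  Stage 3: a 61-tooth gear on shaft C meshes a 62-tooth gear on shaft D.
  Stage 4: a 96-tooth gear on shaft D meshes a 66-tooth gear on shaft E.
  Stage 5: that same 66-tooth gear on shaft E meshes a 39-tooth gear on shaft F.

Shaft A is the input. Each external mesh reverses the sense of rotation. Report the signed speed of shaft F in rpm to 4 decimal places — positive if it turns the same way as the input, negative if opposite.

Stage 1 [25T→79T]: ω = 537.0000×25/79 = 169.9367 rpm, dir flips to −; running = −169.9367
Stage 2 [79T→72T]: ω = 169.9367×79/72 = 186.4583 rpm, dir flips to +; running = +186.4583
Stage 3 [61T→62T]: ω = 186.4583×61/62 = 183.4509 rpm, dir flips to −; running = −183.4509
Stage 4 [96T→66T]: ω = 183.4509×96/66 = 266.8377 rpm, dir flips to +; running = +266.8377
Stage 5 [66T→39T]: ω = 266.8377×66/39 = 451.5715 rpm, dir flips to −; running = −451.5715

-451.5715 rpm (opposite to input, |ω| = 451.5715 rpm)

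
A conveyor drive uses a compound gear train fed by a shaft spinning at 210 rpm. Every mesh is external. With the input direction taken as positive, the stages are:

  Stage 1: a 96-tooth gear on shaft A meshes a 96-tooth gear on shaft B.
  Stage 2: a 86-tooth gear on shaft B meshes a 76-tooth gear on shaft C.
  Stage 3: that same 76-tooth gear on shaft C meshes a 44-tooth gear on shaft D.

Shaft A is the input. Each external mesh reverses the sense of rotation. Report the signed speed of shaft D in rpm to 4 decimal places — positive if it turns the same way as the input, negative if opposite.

-410.4545 rpm (opposite to input, |ω| = 410.4545 rpm)

Stage 1 [96T→96T]: ω = 210.0000×96/96 = 210.0000 rpm, dir flips to −; running = −210.0000
Stage 2 [86T→76T]: ω = 210.0000×86/76 = 237.6316 rpm, dir flips to +; running = +237.6316
Stage 3 [76T→44T]: ω = 237.6316×76/44 = 410.4545 rpm, dir flips to −; running = −410.4545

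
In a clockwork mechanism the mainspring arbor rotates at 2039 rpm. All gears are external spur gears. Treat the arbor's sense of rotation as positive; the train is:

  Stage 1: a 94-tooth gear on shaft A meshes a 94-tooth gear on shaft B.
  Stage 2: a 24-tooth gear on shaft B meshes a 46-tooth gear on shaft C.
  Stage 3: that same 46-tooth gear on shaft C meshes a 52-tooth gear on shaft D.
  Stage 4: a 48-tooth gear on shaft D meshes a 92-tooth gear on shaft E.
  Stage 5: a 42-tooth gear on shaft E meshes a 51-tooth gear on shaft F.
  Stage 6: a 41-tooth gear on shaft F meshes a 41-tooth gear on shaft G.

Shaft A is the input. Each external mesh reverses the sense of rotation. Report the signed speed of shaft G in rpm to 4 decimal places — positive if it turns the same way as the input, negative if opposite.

+404.3502 rpm (same as input, |ω| = 404.3502 rpm)

Stage 1 [94T→94T]: ω = 2039.0000×94/94 = 2039.0000 rpm, dir flips to −; running = −2039.0000
Stage 2 [24T→46T]: ω = 2039.0000×24/46 = 1063.8261 rpm, dir flips to +; running = +1063.8261
Stage 3 [46T→52T]: ω = 1063.8261×46/52 = 941.0769 rpm, dir flips to −; running = −941.0769
Stage 4 [48T→92T]: ω = 941.0769×48/92 = 490.9967 rpm, dir flips to +; running = +490.9967
Stage 5 [42T→51T]: ω = 490.9967×42/51 = 404.3502 rpm, dir flips to −; running = −404.3502
Stage 6 [41T→41T]: ω = 404.3502×41/41 = 404.3502 rpm, dir flips to +; running = +404.3502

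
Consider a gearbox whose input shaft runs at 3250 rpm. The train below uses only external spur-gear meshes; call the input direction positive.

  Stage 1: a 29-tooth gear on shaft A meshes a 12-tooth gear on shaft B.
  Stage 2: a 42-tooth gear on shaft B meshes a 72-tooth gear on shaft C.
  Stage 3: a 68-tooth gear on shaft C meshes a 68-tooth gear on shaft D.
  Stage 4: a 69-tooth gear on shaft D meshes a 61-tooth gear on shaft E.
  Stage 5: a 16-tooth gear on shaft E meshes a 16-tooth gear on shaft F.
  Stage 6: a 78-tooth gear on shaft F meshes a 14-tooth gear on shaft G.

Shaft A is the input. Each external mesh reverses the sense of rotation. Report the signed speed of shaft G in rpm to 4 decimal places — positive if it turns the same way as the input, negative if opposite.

+28873.7193 rpm (same as input, |ω| = 28873.7193 rpm)

Stage 1 [29T→12T]: ω = 3250.0000×29/12 = 7854.1667 rpm, dir flips to −; running = −7854.1667
Stage 2 [42T→72T]: ω = 7854.1667×42/72 = 4581.5972 rpm, dir flips to +; running = +4581.5972
Stage 3 [68T→68T]: ω = 4581.5972×68/68 = 4581.5972 rpm, dir flips to −; running = −4581.5972
Stage 4 [69T→61T]: ω = 4581.5972×69/61 = 5182.4624 rpm, dir flips to +; running = +5182.4624
Stage 5 [16T→16T]: ω = 5182.4624×16/16 = 5182.4624 rpm, dir flips to −; running = −5182.4624
Stage 6 [78T→14T]: ω = 5182.4624×78/14 = 28873.7193 rpm, dir flips to +; running = +28873.7193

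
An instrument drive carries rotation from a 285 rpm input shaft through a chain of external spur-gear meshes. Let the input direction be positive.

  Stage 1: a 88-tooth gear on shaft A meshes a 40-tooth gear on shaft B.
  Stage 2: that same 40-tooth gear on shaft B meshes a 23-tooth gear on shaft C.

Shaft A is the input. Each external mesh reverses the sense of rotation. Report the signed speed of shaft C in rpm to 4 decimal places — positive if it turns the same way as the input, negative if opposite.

Stage 1 [88T→40T]: ω = 285.0000×88/40 = 627.0000 rpm, dir flips to −; running = −627.0000
Stage 2 [40T→23T]: ω = 627.0000×40/23 = 1090.4348 rpm, dir flips to +; running = +1090.4348

+1090.4348 rpm (same as input, |ω| = 1090.4348 rpm)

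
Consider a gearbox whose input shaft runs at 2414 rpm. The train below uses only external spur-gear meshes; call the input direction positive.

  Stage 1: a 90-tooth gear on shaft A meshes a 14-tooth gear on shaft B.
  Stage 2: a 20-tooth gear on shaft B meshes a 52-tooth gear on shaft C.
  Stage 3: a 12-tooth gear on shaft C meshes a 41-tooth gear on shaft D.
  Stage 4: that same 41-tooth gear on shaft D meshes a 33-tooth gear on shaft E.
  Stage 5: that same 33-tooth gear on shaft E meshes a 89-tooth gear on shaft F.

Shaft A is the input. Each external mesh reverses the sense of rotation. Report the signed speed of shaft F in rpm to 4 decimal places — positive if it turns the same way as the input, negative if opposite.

-804.7660 rpm (opposite to input, |ω| = 804.7660 rpm)

Stage 1 [90T→14T]: ω = 2414.0000×90/14 = 15518.5714 rpm, dir flips to −; running = −15518.5714
Stage 2 [20T→52T]: ω = 15518.5714×20/52 = 5968.6813 rpm, dir flips to +; running = +5968.6813
Stage 3 [12T→41T]: ω = 5968.6813×12/41 = 1746.9311 rpm, dir flips to −; running = −1746.9311
Stage 4 [41T→33T]: ω = 1746.9311×41/33 = 2170.4296 rpm, dir flips to +; running = +2170.4296
Stage 5 [33T→89T]: ω = 2170.4296×33/89 = 804.7660 rpm, dir flips to −; running = −804.7660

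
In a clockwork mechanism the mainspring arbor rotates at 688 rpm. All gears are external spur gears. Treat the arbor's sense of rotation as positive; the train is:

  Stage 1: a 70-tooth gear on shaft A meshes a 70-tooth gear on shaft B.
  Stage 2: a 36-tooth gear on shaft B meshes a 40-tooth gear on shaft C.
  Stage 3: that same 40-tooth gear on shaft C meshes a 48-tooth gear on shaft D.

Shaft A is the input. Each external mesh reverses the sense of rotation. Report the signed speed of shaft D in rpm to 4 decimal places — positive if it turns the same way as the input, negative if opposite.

Stage 1 [70T→70T]: ω = 688.0000×70/70 = 688.0000 rpm, dir flips to −; running = −688.0000
Stage 2 [36T→40T]: ω = 688.0000×36/40 = 619.2000 rpm, dir flips to +; running = +619.2000
Stage 3 [40T→48T]: ω = 619.2000×40/48 = 516.0000 rpm, dir flips to −; running = −516.0000

-516.0000 rpm (opposite to input, |ω| = 516.0000 rpm)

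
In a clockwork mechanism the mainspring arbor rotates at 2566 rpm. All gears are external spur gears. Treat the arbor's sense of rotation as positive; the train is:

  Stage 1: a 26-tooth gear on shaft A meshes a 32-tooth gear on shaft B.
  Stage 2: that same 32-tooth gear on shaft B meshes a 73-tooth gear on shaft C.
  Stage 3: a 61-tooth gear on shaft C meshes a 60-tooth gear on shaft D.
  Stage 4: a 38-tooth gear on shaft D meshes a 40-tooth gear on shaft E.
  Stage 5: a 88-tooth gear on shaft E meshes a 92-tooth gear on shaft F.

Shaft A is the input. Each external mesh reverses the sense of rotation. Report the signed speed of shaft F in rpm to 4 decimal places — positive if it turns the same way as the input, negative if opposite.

Stage 1 [26T→32T]: ω = 2566.0000×26/32 = 2084.8750 rpm, dir flips to −; running = −2084.8750
Stage 2 [32T→73T]: ω = 2084.8750×32/73 = 913.9178 rpm, dir flips to +; running = +913.9178
Stage 3 [61T→60T]: ω = 913.9178×61/60 = 929.1498 rpm, dir flips to −; running = −929.1498
Stage 4 [38T→40T]: ω = 929.1498×38/40 = 882.6923 rpm, dir flips to +; running = +882.6923
Stage 5 [88T→92T]: ω = 882.6923×88/92 = 844.3144 rpm, dir flips to −; running = −844.3144

-844.3144 rpm (opposite to input, |ω| = 844.3144 rpm)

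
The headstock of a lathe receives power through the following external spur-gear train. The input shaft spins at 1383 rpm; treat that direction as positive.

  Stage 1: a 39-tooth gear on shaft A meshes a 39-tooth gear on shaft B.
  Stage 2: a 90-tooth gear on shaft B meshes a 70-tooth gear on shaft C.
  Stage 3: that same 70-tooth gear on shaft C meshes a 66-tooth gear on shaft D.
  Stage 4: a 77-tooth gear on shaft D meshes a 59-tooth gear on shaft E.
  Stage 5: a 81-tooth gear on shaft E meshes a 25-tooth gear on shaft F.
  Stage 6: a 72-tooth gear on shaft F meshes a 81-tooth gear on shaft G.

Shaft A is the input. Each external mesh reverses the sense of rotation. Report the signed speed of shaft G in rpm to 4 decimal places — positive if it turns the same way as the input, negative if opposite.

+7088.4610 rpm (same as input, |ω| = 7088.4610 rpm)

Stage 1 [39T→39T]: ω = 1383.0000×39/39 = 1383.0000 rpm, dir flips to −; running = −1383.0000
Stage 2 [90T→70T]: ω = 1383.0000×90/70 = 1778.1429 rpm, dir flips to +; running = +1778.1429
Stage 3 [70T→66T]: ω = 1778.1429×70/66 = 1885.9091 rpm, dir flips to −; running = −1885.9091
Stage 4 [77T→59T]: ω = 1885.9091×77/59 = 2461.2712 rpm, dir flips to +; running = +2461.2712
Stage 5 [81T→25T]: ω = 2461.2712×81/25 = 7974.5186 rpm, dir flips to −; running = −7974.5186
Stage 6 [72T→81T]: ω = 7974.5186×72/81 = 7088.4610 rpm, dir flips to +; running = +7088.4610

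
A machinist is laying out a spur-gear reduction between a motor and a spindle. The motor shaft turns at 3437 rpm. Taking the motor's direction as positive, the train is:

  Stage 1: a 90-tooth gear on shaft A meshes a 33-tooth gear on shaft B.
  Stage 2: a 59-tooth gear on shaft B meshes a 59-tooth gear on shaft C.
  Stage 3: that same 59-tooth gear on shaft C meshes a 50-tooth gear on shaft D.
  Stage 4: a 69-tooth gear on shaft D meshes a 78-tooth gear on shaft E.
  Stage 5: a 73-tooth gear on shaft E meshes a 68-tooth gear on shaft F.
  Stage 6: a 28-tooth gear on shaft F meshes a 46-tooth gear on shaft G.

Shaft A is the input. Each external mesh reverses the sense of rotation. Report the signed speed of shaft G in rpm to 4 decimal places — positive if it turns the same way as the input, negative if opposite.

Stage 1 [90T→33T]: ω = 3437.0000×90/33 = 9373.6364 rpm, dir flips to −; running = −9373.6364
Stage 2 [59T→59T]: ω = 9373.6364×59/59 = 9373.6364 rpm, dir flips to +; running = +9373.6364
Stage 3 [59T→50T]: ω = 9373.6364×59/50 = 11060.8909 rpm, dir flips to −; running = −11060.8909
Stage 4 [69T→78T]: ω = 11060.8909×69/78 = 9784.6343 rpm, dir flips to +; running = +9784.6343
Stage 5 [73T→68T]: ω = 9784.6343×73/68 = 10504.0927 rpm, dir flips to −; running = −10504.0927
Stage 6 [28T→46T]: ω = 10504.0927×28/46 = 6393.7955 rpm, dir flips to +; running = +6393.7955

+6393.7955 rpm (same as input, |ω| = 6393.7955 rpm)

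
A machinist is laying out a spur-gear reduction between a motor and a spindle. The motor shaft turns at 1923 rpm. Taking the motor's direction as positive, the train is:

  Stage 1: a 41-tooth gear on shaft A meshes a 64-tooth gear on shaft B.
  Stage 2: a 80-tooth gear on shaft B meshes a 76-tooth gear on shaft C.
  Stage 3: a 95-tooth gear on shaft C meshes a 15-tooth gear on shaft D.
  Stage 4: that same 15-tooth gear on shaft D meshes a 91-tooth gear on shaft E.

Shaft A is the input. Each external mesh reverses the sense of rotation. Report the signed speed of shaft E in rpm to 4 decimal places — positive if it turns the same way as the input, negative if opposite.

Stage 1 [41T→64T]: ω = 1923.0000×41/64 = 1231.9219 rpm, dir flips to −; running = −1231.9219
Stage 2 [80T→76T]: ω = 1231.9219×80/76 = 1296.7599 rpm, dir flips to +; running = +1296.7599
Stage 3 [95T→15T]: ω = 1296.7599×95/15 = 8212.8125 rpm, dir flips to −; running = −8212.8125
Stage 4 [15T→91T]: ω = 8212.8125×15/91 = 1353.7603 rpm, dir flips to +; running = +1353.7603

+1353.7603 rpm (same as input, |ω| = 1353.7603 rpm)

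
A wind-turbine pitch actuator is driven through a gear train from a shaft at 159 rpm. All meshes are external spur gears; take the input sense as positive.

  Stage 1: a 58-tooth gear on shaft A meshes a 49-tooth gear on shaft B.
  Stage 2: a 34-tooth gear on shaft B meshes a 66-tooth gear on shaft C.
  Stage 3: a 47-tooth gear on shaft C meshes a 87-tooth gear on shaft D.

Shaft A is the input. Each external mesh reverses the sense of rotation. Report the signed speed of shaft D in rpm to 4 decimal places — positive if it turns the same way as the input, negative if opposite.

-52.3772 rpm (opposite to input, |ω| = 52.3772 rpm)

Stage 1 [58T→49T]: ω = 159.0000×58/49 = 188.2041 rpm, dir flips to −; running = −188.2041
Stage 2 [34T→66T]: ω = 188.2041×34/66 = 96.9536 rpm, dir flips to +; running = +96.9536
Stage 3 [47T→87T]: ω = 96.9536×47/87 = 52.3772 rpm, dir flips to −; running = −52.3772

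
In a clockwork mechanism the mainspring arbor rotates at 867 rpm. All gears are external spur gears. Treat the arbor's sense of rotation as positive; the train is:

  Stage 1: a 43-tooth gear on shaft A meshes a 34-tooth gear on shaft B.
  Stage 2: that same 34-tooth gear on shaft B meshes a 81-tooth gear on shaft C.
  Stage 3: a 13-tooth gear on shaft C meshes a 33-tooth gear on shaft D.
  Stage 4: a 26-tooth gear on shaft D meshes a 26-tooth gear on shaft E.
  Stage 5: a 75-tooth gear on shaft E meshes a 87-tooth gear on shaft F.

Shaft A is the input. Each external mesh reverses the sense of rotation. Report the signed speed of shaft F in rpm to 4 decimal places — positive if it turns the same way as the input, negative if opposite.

Stage 1 [43T→34T]: ω = 867.0000×43/34 = 1096.5000 rpm, dir flips to −; running = −1096.5000
Stage 2 [34T→81T]: ω = 1096.5000×34/81 = 460.2593 rpm, dir flips to +; running = +460.2593
Stage 3 [13T→33T]: ω = 460.2593×13/33 = 181.3143 rpm, dir flips to −; running = −181.3143
Stage 4 [26T→26T]: ω = 181.3143×26/26 = 181.3143 rpm, dir flips to +; running = +181.3143
Stage 5 [75T→87T]: ω = 181.3143×75/87 = 156.3054 rpm, dir flips to −; running = −156.3054

-156.3054 rpm (opposite to input, |ω| = 156.3054 rpm)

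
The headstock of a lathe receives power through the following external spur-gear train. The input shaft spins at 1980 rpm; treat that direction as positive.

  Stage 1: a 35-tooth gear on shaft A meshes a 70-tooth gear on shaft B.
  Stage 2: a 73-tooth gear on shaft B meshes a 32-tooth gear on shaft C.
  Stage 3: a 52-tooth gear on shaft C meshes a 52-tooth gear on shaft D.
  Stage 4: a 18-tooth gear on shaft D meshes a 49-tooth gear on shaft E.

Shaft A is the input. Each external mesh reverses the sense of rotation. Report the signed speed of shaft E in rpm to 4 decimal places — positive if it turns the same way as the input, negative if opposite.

Stage 1 [35T→70T]: ω = 1980.0000×35/70 = 990.0000 rpm, dir flips to −; running = −990.0000
Stage 2 [73T→32T]: ω = 990.0000×73/32 = 2258.4375 rpm, dir flips to +; running = +2258.4375
Stage 3 [52T→52T]: ω = 2258.4375×52/52 = 2258.4375 rpm, dir flips to −; running = −2258.4375
Stage 4 [18T→49T]: ω = 2258.4375×18/49 = 829.6301 rpm, dir flips to +; running = +829.6301

+829.6301 rpm (same as input, |ω| = 829.6301 rpm)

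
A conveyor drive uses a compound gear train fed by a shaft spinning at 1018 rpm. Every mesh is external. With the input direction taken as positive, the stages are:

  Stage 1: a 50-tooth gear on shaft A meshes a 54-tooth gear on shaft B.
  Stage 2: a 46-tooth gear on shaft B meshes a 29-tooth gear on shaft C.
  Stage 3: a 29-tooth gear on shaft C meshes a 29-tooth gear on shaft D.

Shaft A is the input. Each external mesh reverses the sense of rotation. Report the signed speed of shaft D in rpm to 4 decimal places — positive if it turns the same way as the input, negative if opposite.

Stage 1 [50T→54T]: ω = 1018.0000×50/54 = 942.5926 rpm, dir flips to −; running = −942.5926
Stage 2 [46T→29T]: ω = 942.5926×46/29 = 1495.1469 rpm, dir flips to +; running = +1495.1469
Stage 3 [29T→29T]: ω = 1495.1469×29/29 = 1495.1469 rpm, dir flips to −; running = −1495.1469

-1495.1469 rpm (opposite to input, |ω| = 1495.1469 rpm)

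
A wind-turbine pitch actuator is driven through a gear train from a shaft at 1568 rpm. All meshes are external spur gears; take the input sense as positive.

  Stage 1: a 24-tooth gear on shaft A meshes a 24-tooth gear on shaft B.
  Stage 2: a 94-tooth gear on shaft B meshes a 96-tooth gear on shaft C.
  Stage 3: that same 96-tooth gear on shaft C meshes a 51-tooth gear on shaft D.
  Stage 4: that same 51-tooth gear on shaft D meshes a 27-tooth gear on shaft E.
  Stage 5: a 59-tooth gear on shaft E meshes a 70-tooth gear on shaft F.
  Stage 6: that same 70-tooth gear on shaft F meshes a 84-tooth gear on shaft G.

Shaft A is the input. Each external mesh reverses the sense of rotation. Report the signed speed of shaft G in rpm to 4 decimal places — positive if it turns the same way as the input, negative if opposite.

+3834.2716 rpm (same as input, |ω| = 3834.2716 rpm)

Stage 1 [24T→24T]: ω = 1568.0000×24/24 = 1568.0000 rpm, dir flips to −; running = −1568.0000
Stage 2 [94T→96T]: ω = 1568.0000×94/96 = 1535.3333 rpm, dir flips to +; running = +1535.3333
Stage 3 [96T→51T]: ω = 1535.3333×96/51 = 2890.0392 rpm, dir flips to −; running = −2890.0392
Stage 4 [51T→27T]: ω = 2890.0392×51/27 = 5458.9630 rpm, dir flips to +; running = +5458.9630
Stage 5 [59T→70T]: ω = 5458.9630×59/70 = 4601.1259 rpm, dir flips to −; running = −4601.1259
Stage 6 [70T→84T]: ω = 4601.1259×70/84 = 3834.2716 rpm, dir flips to +; running = +3834.2716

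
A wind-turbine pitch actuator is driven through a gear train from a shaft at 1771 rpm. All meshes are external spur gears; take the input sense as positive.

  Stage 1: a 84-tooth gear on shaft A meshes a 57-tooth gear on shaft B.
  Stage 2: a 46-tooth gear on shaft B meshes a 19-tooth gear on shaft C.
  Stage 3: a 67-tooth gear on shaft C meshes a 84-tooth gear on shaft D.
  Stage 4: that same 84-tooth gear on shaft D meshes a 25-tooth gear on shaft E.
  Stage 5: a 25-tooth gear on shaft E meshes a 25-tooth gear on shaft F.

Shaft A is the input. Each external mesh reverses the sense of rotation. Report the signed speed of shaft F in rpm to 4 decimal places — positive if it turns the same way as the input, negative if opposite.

Stage 1 [84T→57T]: ω = 1771.0000×84/57 = 2609.8947 rpm, dir flips to −; running = −2609.8947
Stage 2 [46T→19T]: ω = 2609.8947×46/19 = 6318.6925 rpm, dir flips to +; running = +6318.6925
Stage 3 [67T→84T]: ω = 6318.6925×67/84 = 5039.9095 rpm, dir flips to −; running = −5039.9095
Stage 4 [84T→25T]: ω = 5039.9095×84/25 = 16934.0960 rpm, dir flips to +; running = +16934.0960
Stage 5 [25T→25T]: ω = 16934.0960×25/25 = 16934.0960 rpm, dir flips to −; running = −16934.0960

-16934.0960 rpm (opposite to input, |ω| = 16934.0960 rpm)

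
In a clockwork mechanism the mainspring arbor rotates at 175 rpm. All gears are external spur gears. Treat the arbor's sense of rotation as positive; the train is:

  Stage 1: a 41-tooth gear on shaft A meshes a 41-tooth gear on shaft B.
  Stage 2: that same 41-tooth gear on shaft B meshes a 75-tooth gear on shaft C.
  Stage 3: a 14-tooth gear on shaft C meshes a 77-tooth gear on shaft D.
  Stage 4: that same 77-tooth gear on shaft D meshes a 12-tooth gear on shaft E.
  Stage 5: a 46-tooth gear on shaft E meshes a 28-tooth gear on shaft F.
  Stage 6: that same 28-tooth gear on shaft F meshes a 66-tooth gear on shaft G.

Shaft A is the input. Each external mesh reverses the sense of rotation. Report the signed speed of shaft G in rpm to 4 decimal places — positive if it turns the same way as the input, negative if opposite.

+77.7896 rpm (same as input, |ω| = 77.7896 rpm)

Stage 1 [41T→41T]: ω = 175.0000×41/41 = 175.0000 rpm, dir flips to −; running = −175.0000
Stage 2 [41T→75T]: ω = 175.0000×41/75 = 95.6667 rpm, dir flips to +; running = +95.6667
Stage 3 [14T→77T]: ω = 95.6667×14/77 = 17.3939 rpm, dir flips to −; running = −17.3939
Stage 4 [77T→12T]: ω = 17.3939×77/12 = 111.6111 rpm, dir flips to +; running = +111.6111
Stage 5 [46T→28T]: ω = 111.6111×46/28 = 183.3611 rpm, dir flips to −; running = −183.3611
Stage 6 [28T→66T]: ω = 183.3611×28/66 = 77.7896 rpm, dir flips to +; running = +77.7896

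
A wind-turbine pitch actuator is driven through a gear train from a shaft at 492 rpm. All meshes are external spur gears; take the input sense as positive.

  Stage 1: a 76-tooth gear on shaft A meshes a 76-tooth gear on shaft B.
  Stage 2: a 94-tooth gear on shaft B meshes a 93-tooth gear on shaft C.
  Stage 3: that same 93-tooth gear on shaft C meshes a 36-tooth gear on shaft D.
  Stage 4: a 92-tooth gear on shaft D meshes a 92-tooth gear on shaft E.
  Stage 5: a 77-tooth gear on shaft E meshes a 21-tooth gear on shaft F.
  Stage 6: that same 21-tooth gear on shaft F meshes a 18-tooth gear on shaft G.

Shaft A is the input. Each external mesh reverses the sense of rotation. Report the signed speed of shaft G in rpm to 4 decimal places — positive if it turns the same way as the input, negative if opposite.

Stage 1 [76T→76T]: ω = 492.0000×76/76 = 492.0000 rpm, dir flips to −; running = −492.0000
Stage 2 [94T→93T]: ω = 492.0000×94/93 = 497.2903 rpm, dir flips to +; running = +497.2903
Stage 3 [93T→36T]: ω = 497.2903×93/36 = 1284.6667 rpm, dir flips to −; running = −1284.6667
Stage 4 [92T→92T]: ω = 1284.6667×92/92 = 1284.6667 rpm, dir flips to +; running = +1284.6667
Stage 5 [77T→21T]: ω = 1284.6667×77/21 = 4710.4444 rpm, dir flips to −; running = −4710.4444
Stage 6 [21T→18T]: ω = 4710.4444×21/18 = 5495.5185 rpm, dir flips to +; running = +5495.5185

+5495.5185 rpm (same as input, |ω| = 5495.5185 rpm)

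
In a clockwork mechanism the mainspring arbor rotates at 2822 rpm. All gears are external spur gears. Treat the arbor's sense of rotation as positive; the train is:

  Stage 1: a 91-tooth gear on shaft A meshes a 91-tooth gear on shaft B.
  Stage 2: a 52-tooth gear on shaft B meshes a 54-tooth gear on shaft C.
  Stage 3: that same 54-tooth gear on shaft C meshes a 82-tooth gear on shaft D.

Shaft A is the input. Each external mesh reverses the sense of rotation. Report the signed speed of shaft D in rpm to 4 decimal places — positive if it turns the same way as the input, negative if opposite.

-1789.5610 rpm (opposite to input, |ω| = 1789.5610 rpm)

Stage 1 [91T→91T]: ω = 2822.0000×91/91 = 2822.0000 rpm, dir flips to −; running = −2822.0000
Stage 2 [52T→54T]: ω = 2822.0000×52/54 = 2717.4815 rpm, dir flips to +; running = +2717.4815
Stage 3 [54T→82T]: ω = 2717.4815×54/82 = 1789.5610 rpm, dir flips to −; running = −1789.5610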